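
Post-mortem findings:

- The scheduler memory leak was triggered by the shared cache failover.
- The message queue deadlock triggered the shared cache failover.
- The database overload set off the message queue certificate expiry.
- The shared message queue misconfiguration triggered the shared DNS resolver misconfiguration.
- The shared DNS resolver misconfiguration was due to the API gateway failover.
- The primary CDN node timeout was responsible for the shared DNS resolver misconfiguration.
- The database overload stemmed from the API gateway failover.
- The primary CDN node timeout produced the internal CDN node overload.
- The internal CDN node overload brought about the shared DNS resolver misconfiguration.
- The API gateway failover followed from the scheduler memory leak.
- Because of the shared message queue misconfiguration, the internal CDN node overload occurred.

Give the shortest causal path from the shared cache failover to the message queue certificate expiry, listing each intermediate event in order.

the shared cache failover → the scheduler memory leak
the scheduler memory leak → the API gateway failover
the API gateway failover → the database overload
the database overload → the message queue certificate expiry
Length: 4 steps.

the shared cache failover → the scheduler memory leak → the API gateway failover → the database overload → the message queue certificate expiry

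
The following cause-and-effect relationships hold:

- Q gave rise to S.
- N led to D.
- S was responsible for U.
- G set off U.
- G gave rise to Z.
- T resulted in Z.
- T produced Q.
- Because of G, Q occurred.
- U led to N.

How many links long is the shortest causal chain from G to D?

3

Shortest chain: G → U → N → D.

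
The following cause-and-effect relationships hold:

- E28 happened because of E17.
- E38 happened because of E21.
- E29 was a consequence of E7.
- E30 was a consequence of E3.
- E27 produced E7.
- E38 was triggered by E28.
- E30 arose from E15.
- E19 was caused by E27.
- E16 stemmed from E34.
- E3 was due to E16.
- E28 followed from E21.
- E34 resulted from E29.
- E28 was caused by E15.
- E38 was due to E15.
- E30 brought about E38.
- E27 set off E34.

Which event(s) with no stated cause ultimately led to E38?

Tracing upstream from E38: E38 ← E30 ← E3 ← E16 ← E34 ← E27.
A separate upstream branch: E38 ← E28 ← E17.
A separate upstream branch: E38 ← E15.
A separate upstream branch: E38 ← E21.
Each of those chain origins has no stated cause.

E15, E17, E21, E27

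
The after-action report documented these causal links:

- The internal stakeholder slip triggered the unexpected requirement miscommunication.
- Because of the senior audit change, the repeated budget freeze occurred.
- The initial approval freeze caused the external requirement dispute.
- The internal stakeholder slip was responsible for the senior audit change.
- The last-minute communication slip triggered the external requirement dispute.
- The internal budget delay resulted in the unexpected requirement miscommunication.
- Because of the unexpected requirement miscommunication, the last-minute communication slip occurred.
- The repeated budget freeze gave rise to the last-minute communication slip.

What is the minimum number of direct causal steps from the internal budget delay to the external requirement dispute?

Shortest chain: the internal budget delay → the unexpected requirement miscommunication → the last-minute communication slip → the external requirement dispute.

3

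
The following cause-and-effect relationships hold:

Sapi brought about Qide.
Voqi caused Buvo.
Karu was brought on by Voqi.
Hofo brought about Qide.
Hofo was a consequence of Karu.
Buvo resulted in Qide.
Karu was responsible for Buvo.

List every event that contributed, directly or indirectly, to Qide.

Buvo, Hofo, Karu, Sapi, Voqi

Immediate causes of Qide: Sapi, Hofo, Buvo.
Further upstream: Voqi, Karu.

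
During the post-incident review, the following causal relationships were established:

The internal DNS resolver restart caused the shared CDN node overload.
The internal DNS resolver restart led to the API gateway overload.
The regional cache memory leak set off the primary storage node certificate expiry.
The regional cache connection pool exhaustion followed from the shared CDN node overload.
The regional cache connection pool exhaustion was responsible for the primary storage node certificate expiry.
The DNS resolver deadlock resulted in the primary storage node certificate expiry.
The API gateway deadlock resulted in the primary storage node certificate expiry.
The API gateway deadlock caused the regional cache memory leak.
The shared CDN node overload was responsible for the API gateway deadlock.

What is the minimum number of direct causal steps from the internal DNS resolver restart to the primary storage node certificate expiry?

Shortest chain: the internal DNS resolver restart → the shared CDN node overload → the regional cache connection pool exhaustion → the primary storage node certificate expiry.

3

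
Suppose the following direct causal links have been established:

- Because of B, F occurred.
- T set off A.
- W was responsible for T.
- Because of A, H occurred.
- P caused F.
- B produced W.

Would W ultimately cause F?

W leads to T, A, H; F is not among them.

No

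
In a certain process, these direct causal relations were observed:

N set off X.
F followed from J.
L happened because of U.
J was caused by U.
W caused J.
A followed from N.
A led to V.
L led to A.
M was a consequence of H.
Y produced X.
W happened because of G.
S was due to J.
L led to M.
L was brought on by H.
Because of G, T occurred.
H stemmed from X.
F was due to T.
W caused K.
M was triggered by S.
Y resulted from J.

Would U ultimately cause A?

There is a causal chain: U → L → A.

Yes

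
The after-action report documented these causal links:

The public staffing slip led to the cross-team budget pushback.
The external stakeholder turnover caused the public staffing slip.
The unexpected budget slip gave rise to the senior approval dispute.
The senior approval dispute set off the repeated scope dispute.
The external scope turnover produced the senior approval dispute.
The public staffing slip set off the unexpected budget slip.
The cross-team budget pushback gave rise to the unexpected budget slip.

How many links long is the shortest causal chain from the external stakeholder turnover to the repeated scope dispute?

Shortest chain: the external stakeholder turnover → the public staffing slip → the unexpected budget slip → the senior approval dispute → the repeated scope dispute.

4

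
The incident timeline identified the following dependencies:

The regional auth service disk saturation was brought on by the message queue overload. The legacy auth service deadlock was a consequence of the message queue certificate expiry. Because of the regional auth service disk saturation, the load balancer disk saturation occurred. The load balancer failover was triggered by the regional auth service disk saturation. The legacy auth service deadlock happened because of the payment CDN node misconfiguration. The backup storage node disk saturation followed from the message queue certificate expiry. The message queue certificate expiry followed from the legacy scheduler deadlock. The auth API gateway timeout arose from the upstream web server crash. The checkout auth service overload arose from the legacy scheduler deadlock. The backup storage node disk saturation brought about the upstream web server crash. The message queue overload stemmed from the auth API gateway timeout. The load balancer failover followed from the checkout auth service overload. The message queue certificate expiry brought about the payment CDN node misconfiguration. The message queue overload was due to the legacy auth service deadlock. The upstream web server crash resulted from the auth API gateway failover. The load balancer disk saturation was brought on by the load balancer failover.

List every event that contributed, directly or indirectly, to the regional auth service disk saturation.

Immediate cause of the regional auth service disk saturation: the message queue overload.
Further upstream: the legacy scheduler deadlock, the message queue certificate expiry, the backup storage node disk saturation, the upstream web server crash, the auth API gateway timeout, the payment CDN node misconfiguration, the legacy auth service deadlock, the auth API gateway failover.

the auth API gateway failover, the auth API gateway timeout, the backup storage node disk saturation, the legacy auth service deadlock, the legacy scheduler deadlock, the message queue certificate expiry, the message queue overload, the payment CDN node misconfiguration, the upstream web server crash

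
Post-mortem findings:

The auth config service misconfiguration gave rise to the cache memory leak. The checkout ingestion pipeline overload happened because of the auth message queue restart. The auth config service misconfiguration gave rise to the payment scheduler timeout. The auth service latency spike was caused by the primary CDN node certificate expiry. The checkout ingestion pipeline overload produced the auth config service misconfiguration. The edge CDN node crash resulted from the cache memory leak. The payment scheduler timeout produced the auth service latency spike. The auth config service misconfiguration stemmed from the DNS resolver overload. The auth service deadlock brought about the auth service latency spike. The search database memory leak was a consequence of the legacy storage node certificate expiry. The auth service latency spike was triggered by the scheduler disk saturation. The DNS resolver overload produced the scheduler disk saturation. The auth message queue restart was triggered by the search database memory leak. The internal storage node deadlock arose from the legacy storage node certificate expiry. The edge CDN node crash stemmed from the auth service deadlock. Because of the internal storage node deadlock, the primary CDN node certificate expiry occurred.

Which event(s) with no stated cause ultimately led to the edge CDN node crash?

Tracing upstream from the edge CDN node crash: the edge CDN node crash ← the cache memory leak ← the auth config service misconfiguration ← the checkout ingestion pipeline overload ← the auth message queue restart ← the search database memory leak ← the legacy storage node certificate expiry.
A separate upstream branch: the edge CDN node crash ← the cache memory leak ← the auth config service misconfiguration ← the DNS resolver overload.
A separate upstream branch: the edge CDN node crash ← the auth service deadlock.
Each of those chain origins has no stated cause.

the DNS resolver overload, the auth service deadlock, the legacy storage node certificate expiry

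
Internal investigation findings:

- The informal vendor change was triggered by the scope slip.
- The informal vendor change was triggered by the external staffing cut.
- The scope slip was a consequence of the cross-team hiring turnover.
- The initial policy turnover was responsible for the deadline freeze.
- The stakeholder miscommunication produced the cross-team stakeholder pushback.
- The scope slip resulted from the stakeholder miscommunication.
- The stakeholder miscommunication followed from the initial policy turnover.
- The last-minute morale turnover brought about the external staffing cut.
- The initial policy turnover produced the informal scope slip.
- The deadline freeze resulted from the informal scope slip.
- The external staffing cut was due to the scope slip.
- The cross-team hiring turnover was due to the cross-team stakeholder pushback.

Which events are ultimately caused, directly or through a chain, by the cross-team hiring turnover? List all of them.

the external staffing cut, the informal vendor change, the scope slip

Direct effects: the scope slip.
2 steps out: the external staffing cut, the informal vendor change.
Not reachable from it: the initial policy turnover, the informal scope slip, the stakeholder miscommunication, the cross-team stakeholder pushback, the deadline freeze, the last-minute morale turnover.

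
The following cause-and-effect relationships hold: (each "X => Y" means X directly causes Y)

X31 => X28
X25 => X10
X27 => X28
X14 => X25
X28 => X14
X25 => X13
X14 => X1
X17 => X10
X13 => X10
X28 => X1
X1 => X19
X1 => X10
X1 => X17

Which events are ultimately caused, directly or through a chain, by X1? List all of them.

X10, X17, X19

Direct effects: X17, X19, X10.
Not reachable from it: X31, X28, X14, X25, X13, X27.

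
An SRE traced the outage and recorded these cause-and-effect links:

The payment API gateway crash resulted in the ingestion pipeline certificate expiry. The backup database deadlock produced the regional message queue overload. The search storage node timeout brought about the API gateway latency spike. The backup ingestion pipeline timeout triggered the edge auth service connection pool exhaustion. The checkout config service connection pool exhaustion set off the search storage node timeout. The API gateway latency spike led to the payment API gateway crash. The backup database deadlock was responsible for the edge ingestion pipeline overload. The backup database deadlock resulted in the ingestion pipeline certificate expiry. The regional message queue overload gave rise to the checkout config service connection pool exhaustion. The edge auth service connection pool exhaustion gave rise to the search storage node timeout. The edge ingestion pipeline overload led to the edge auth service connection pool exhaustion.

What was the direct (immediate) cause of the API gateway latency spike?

Upstream contributors include the backup database deadlock, the edge ingestion pipeline overload, the edge auth service connection pool exhaustion, the regional message queue overload, the checkout config service connection pool exhaustion, the backup ingestion pipeline timeout, but only the search storage node timeout feeds directly into the API gateway latency spike.

the search storage node timeout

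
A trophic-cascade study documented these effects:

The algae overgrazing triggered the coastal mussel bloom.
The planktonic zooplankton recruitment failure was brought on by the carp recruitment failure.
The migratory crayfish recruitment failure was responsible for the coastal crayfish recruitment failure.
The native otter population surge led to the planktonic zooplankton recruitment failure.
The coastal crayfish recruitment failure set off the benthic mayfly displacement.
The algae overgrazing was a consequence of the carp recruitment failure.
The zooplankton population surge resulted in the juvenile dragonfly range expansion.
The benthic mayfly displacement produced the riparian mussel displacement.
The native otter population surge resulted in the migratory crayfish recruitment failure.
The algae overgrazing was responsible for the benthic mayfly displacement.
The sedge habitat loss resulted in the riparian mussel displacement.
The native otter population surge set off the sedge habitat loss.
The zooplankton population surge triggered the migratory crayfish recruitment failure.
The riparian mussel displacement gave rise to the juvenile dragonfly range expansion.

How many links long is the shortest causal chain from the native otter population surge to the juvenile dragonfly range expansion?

Shortest chain: the native otter population surge → the sedge habitat loss → the riparian mussel displacement → the juvenile dragonfly range expansion.

3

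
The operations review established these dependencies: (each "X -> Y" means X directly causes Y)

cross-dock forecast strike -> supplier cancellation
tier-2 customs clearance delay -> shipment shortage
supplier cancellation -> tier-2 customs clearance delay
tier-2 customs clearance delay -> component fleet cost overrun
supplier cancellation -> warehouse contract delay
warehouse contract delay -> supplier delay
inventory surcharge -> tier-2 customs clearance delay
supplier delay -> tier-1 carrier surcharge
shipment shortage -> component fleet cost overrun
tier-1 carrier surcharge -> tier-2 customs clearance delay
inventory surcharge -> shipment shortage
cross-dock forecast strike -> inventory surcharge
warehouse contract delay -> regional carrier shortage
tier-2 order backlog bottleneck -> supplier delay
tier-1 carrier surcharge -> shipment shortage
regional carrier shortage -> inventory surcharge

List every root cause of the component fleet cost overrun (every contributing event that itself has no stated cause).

Tracing upstream from the component fleet cost overrun: the component fleet cost overrun ← the tier-2 customs clearance delay ← the supplier cancellation ← the cross-dock forecast strike.
A separate upstream branch: the component fleet cost overrun ← the tier-2 customs clearance delay ← the tier-1 carrier surcharge ← the supplier delay ← the tier-2 order backlog bottleneck.
Each of those chain origins has no stated cause.

the cross-dock forecast strike, the tier-2 order backlog bottleneck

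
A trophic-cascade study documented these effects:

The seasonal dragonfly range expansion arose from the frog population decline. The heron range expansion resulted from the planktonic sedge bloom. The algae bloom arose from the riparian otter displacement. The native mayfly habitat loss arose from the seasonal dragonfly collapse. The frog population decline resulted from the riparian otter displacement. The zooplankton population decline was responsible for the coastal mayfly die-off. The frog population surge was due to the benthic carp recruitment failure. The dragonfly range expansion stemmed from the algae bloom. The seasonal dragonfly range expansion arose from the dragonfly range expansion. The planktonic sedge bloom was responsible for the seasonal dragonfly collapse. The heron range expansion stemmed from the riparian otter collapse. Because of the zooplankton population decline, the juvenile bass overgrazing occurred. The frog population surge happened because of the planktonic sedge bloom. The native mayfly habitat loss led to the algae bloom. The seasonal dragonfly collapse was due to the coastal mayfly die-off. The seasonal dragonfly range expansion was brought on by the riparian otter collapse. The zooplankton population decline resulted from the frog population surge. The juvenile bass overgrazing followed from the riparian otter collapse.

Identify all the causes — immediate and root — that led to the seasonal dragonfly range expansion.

the algae bloom, the benthic carp recruitment failure, the coastal mayfly die-off, the dragonfly range expansion, the frog population decline, the frog population surge, the native mayfly habitat loss, the planktonic sedge bloom, the riparian otter collapse, the riparian otter displacement, the seasonal dragonfly collapse, the zooplankton population decline

Immediate causes of the seasonal dragonfly range expansion: the frog population decline, the riparian otter collapse, the dragonfly range expansion.
Further upstream: the planktonic sedge bloom, the benthic carp recruitment failure, the frog population surge, the riparian otter displacement, the zooplankton population decline, the coastal mayfly die-off, the seasonal dragonfly collapse, the native mayfly habitat loss, the algae bloom.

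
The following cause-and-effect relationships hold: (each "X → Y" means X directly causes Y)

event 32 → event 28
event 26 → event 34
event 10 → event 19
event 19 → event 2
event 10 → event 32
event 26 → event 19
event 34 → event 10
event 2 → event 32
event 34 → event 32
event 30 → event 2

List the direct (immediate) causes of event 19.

event 10, event 26

Upstream contributors include event 34, but only event 10, event 26 feed directly into event 19.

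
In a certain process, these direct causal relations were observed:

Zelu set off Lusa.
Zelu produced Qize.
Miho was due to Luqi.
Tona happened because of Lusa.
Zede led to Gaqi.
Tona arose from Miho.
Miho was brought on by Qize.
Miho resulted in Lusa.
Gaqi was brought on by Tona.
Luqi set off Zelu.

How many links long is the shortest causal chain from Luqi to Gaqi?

Shortest chain: Luqi → Miho → Tona → Gaqi.

3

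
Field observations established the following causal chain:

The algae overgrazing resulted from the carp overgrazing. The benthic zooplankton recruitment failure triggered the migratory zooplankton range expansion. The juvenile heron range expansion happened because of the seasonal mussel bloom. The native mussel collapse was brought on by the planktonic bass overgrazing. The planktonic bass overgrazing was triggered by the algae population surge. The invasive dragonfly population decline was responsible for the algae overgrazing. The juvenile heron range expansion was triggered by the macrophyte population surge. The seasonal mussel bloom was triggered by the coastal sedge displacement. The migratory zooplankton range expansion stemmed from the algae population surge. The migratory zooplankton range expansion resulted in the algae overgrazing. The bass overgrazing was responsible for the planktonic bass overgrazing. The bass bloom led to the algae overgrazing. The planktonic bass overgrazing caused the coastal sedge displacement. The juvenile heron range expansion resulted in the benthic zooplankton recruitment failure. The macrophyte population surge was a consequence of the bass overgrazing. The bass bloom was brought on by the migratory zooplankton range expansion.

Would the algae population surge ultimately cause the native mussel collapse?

There is a causal chain: the algae population surge → the planktonic bass overgrazing → the native mussel collapse.

Yes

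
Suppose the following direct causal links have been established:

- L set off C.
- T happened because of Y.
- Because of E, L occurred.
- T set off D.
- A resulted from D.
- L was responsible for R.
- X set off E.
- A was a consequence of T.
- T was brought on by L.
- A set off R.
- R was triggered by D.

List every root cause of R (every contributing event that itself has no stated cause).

X, Y

Tracing upstream from R: R ← D ← T ← Y.
A separate upstream branch: R ← L ← E ← X.
Each of those chain origins has no stated cause.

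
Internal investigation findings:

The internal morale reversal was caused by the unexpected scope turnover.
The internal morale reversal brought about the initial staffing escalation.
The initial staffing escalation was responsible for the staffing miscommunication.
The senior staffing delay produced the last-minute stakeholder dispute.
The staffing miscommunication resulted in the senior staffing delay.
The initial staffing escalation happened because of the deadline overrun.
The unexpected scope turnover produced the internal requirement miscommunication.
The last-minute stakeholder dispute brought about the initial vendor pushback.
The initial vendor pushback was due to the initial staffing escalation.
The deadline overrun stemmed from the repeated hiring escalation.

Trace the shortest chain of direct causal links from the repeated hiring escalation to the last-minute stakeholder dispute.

the repeated hiring escalation → the deadline overrun
the deadline overrun → the initial staffing escalation
the initial staffing escalation → the staffing miscommunication
the staffing miscommunication → the senior staffing delay
the senior staffing delay → the last-minute stakeholder dispute
Length: 5 steps.

the repeated hiring escalation → the deadline overrun → the initial staffing escalation → the staffing miscommunication → the senior staffing delay → the last-minute stakeholder dispute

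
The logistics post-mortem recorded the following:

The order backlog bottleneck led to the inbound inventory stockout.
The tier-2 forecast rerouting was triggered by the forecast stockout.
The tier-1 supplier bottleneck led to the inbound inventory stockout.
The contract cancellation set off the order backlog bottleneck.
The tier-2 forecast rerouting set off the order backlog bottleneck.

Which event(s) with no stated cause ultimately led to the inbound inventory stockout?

the contract cancellation, the forecast stockout, the tier-1 supplier bottleneck

Tracing upstream from the inbound inventory stockout: the inbound inventory stockout ← the order backlog bottleneck ← the tier-2 forecast rerouting ← the forecast stockout.
A separate upstream branch: the inbound inventory stockout ← the order backlog bottleneck ← the contract cancellation.
A separate upstream branch: the inbound inventory stockout ← the tier-1 supplier bottleneck.
Each of those chain origins has no stated cause.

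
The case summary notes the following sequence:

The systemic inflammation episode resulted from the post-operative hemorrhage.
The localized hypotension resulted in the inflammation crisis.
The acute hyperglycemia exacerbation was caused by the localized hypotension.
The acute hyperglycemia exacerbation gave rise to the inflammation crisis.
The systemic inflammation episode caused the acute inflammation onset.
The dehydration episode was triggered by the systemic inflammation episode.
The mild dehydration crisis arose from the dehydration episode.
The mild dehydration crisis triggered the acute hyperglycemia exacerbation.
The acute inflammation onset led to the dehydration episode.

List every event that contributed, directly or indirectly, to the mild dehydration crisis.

the acute inflammation onset, the dehydration episode, the post-operative hemorrhage, the systemic inflammation episode

Immediate cause of the mild dehydration crisis: the dehydration episode.
Further upstream: the post-operative hemorrhage, the systemic inflammation episode, the acute inflammation onset.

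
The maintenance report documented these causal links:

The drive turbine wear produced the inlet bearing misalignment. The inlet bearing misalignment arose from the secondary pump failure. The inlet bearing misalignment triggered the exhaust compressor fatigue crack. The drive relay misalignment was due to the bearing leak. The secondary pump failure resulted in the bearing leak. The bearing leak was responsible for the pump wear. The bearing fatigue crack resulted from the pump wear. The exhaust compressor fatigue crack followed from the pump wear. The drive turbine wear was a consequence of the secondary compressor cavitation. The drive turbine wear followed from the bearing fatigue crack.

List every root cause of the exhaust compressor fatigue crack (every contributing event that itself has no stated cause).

the secondary compressor cavitation, the secondary pump failure

Tracing upstream from the exhaust compressor fatigue crack: the exhaust compressor fatigue crack ← the inlet bearing misalignment ← the secondary pump failure.
A separate upstream branch: the exhaust compressor fatigue crack ← the inlet bearing misalignment ← the drive turbine wear ← the secondary compressor cavitation.
Each of those chain origins has no stated cause.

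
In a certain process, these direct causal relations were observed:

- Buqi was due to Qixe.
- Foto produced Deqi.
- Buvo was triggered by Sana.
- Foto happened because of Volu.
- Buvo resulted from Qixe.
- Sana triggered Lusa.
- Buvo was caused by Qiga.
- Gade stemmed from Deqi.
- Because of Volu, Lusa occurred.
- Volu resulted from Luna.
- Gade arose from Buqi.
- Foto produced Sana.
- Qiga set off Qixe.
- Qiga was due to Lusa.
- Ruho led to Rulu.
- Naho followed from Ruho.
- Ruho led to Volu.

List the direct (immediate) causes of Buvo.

Upstream contributors include Ruho, Volu, Foto, Lusa, Luna, but only Qiga, Qixe, Sana feed directly into Buvo.

Qiga, Qixe, Sana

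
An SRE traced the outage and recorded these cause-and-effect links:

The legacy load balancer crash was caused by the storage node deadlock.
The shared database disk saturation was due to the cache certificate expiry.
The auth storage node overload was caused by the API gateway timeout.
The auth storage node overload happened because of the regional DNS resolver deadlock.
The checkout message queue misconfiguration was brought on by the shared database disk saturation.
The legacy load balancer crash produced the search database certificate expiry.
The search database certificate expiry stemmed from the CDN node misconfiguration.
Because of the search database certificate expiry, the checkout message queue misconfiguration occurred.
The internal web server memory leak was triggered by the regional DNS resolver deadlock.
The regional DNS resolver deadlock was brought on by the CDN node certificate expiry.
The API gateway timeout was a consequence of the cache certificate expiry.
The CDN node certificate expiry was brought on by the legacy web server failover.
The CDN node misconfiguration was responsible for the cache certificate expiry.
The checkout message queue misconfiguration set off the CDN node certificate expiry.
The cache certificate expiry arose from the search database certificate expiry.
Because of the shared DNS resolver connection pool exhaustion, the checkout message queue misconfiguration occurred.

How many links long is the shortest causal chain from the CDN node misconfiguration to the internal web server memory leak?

5

Shortest chain: the CDN node misconfiguration → the search database certificate expiry → the checkout message queue misconfiguration → the CDN node certificate expiry → the regional DNS resolver deadlock → the internal web server memory leak.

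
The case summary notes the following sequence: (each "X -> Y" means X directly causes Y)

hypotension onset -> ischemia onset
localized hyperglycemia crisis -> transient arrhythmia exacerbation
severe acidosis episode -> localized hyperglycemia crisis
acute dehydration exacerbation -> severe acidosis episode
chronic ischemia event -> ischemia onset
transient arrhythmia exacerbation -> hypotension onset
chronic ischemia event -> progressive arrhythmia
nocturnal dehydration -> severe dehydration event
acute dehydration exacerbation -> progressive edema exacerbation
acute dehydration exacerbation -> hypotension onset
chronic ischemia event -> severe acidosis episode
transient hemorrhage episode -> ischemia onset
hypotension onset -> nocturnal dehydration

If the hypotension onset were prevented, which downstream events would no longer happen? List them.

Downstream of the hypotension onset: the nocturnal dehydration, the severe dehydration event, the ischemia onset.
Of those, still caused via another path: the ischemia onset.
The remainder have no surviving cause.

the nocturnal dehydration, the severe dehydration event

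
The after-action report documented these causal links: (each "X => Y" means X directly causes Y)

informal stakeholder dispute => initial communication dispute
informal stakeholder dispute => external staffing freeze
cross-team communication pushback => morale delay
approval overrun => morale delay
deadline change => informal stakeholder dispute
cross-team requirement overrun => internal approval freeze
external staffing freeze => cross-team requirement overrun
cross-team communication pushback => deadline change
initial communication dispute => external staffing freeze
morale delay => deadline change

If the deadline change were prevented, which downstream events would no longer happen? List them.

Downstream of the deadline change: the informal stakeholder dispute, the initial communication dispute, the external staffing freeze, the cross-team requirement overrun, the internal approval freeze.

the cross-team requirement overrun, the external staffing freeze, the informal stakeholder dispute, the initial communication dispute, the internal approval freeze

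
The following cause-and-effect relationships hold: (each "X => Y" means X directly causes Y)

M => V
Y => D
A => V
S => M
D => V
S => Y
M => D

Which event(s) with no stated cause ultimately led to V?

Tracing upstream from V: V ← A.
A separate upstream branch: V ← M ← S.
Each of those chain origins has no stated cause.

A, S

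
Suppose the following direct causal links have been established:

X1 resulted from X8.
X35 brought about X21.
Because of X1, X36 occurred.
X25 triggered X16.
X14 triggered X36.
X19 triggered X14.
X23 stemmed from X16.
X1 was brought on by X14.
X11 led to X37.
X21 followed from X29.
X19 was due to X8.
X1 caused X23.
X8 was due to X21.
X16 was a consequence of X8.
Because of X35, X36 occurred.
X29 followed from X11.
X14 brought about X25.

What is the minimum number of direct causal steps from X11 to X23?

5

Shortest chain: X11 → X29 → X21 → X8 → X1 → X23.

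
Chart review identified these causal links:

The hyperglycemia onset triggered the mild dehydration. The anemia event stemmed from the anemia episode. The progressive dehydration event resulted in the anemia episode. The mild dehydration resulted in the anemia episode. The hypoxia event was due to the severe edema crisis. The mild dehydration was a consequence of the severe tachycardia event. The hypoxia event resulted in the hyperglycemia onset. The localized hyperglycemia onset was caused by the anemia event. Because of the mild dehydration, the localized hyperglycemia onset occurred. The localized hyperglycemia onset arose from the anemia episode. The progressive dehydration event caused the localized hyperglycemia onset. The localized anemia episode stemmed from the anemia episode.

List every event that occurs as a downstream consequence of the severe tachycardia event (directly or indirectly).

Direct effects: the mild dehydration.
2 steps out: the anemia episode, the localized hyperglycemia onset.
3 steps out: the anemia event, the localized anemia episode.
Not reachable from it: the severe edema crisis, the hypoxia event, the hyperglycemia onset, the progressive dehydration event.

the anemia episode, the anemia event, the localized anemia episode, the localized hyperglycemia onset, the mild dehydration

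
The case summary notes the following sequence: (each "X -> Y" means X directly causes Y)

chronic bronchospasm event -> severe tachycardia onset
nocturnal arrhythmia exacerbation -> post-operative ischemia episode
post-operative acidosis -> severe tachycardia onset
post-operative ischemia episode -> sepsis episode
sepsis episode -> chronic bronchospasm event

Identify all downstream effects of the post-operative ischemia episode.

the chronic bronchospasm event, the sepsis episode, the severe tachycardia onset

Direct effects: the sepsis episode.
2 steps out: the chronic bronchospasm event.
3 steps out: the severe tachycardia onset.
Not reachable from it: the nocturnal arrhythmia exacerbation, the post-operative acidosis.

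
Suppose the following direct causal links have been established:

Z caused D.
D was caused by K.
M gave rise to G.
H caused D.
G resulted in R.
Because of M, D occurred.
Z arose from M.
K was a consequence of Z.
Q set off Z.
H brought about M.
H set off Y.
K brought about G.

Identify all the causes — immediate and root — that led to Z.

Immediate causes of Z: M, Q.
Further upstream: H.

H, M, Q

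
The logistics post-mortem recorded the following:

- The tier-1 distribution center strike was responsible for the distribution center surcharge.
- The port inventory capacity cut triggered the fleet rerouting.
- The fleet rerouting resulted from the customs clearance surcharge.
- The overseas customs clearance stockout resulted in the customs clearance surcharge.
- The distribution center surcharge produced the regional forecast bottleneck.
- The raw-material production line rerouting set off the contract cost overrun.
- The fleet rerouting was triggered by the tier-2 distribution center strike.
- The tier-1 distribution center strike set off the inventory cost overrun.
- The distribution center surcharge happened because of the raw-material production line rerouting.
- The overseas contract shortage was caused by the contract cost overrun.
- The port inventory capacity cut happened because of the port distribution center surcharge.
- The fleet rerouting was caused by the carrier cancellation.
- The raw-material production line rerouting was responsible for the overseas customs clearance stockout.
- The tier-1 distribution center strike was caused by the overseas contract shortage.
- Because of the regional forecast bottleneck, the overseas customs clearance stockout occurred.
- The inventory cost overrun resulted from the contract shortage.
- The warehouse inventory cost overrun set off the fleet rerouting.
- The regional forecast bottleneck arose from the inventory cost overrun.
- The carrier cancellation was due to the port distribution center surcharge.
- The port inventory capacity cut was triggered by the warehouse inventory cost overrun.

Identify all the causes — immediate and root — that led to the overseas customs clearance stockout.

Immediate causes of the overseas customs clearance stockout: the raw-material production line rerouting, the regional forecast bottleneck.
Further upstream: the contract cost overrun, the overseas contract shortage, the contract shortage, the tier-1 distribution center strike, the distribution center surcharge, the inventory cost overrun.

the contract cost overrun, the contract shortage, the distribution center surcharge, the inventory cost overrun, the overseas contract shortage, the raw-material production line rerouting, the regional forecast bottleneck, the tier-1 distribution center strike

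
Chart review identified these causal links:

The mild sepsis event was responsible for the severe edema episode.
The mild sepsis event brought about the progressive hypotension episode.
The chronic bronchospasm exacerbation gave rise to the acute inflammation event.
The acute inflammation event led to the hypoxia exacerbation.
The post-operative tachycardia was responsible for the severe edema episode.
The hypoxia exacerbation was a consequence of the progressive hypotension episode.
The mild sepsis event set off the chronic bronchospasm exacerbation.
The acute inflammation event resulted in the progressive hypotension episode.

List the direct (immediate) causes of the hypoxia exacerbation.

the acute inflammation event, the progressive hypotension episode

Upstream contributors include the mild sepsis event, the chronic bronchospasm exacerbation, but only the acute inflammation event, the progressive hypotension episode feed directly into the hypoxia exacerbation.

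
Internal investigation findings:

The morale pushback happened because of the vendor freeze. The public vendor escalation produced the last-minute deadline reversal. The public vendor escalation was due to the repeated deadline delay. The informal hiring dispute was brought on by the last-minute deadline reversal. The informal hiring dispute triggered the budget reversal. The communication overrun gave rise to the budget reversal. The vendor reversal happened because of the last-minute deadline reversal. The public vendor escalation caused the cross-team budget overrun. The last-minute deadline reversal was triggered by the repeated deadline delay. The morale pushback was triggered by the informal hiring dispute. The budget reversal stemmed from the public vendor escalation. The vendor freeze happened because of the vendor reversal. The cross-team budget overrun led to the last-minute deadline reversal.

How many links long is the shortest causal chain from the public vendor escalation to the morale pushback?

Shortest chain: the public vendor escalation → the last-minute deadline reversal → the informal hiring dispute → the morale pushback.

3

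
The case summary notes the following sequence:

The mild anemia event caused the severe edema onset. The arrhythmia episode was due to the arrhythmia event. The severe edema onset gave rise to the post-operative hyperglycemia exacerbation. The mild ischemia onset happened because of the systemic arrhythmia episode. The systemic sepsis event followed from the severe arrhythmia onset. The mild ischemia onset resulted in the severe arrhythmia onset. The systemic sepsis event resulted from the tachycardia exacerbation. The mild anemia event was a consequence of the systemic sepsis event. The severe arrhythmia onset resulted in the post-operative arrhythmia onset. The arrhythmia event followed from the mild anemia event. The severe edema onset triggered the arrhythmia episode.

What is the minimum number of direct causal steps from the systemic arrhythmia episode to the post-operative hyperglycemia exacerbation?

6

Shortest chain: the systemic arrhythmia episode → the mild ischemia onset → the severe arrhythmia onset → the systemic sepsis event → the mild anemia event → the severe edema onset → the post-operative hyperglycemia exacerbation.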